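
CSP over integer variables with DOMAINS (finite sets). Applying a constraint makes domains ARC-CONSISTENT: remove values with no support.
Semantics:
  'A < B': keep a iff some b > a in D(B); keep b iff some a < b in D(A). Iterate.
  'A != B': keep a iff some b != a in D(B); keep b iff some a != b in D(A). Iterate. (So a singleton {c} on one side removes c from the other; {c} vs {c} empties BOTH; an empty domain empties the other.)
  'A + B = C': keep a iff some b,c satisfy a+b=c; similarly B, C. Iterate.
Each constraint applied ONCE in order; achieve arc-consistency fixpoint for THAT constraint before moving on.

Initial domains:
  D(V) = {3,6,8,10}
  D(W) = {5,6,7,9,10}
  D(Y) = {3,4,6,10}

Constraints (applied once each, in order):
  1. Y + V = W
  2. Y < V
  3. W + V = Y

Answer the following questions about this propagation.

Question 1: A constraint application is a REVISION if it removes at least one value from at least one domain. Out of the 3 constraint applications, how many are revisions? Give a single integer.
Constraint 1 (Y + V = W) on D(Y)={3,4,6,10} D(V)={3,6,8,10} D(W)={5,6,7,9,10}: Y {3,4,6,10}->{3,4,6}; V {3,6,8,10}->{3,6}; W {5,6,7,9,10}->{6,7,9,10} => REVISION
Constraint 2 (Y < V) on D(Y)={3,4,6} D(V)={3,6}: Y {3,4,6}->{3,4}; V {3,6}->{6} => REVISION
Constraint 3 (W + V = Y) on D(W)={6,7,9,10} D(V)={6} D(Y)={3,4}: W {6,7,9,10}->{}; V {6}->{}; Y {3,4}->{} => REVISION
Total revisions = 3

Answer: 3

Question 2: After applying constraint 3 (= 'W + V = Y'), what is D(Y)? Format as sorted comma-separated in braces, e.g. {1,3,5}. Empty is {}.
Constraint 1 (Y + V = W) on D(Y)={3,4,6,10} D(V)={3,6,8,10} D(W)={5,6,7,9,10}: Y {3,4,6,10}->{3,4,6}; V {3,6,8,10}->{3,6}; W {5,6,7,9,10}->{6,7,9,10}
Constraint 2 (Y < V) on D(Y)={3,4,6} D(V)={3,6}: Y {3,4,6}->{3,4}; V {3,6}->{6}
Constraint 3 (W + V = Y) on D(W)={6,7,9,10} D(V)={6} D(Y)={3,4}: W {6,7,9,10}->{}; V {6}->{}; Y {3,4}->{}
So after constraint 3: D(Y) = {}

Answer: {}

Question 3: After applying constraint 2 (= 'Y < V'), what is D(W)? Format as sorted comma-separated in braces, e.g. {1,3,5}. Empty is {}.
Constraint 1 (Y + V = W) on D(Y)={3,4,6,10} D(V)={3,6,8,10} D(W)={5,6,7,9,10}: Y {3,4,6,10}->{3,4,6}; V {3,6,8,10}->{3,6}; W {5,6,7,9,10}->{6,7,9,10}
Constraint 2 (Y < V) on D(Y)={3,4,6} D(V)={3,6}: Y {3,4,6}->{3,4}; V {3,6}->{6}
So after constraint 2: D(W) = {6,7,9,10}

Answer: {6,7,9,10}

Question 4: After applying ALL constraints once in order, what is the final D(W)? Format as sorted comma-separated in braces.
Constraint 1 (Y + V = W) on D(Y)={3,4,6,10} D(V)={3,6,8,10} D(W)={5,6,7,9,10}: Y {3,4,6,10}->{3,4,6}; V {3,6,8,10}->{3,6}; W {5,6,7,9,10}->{6,7,9,10}
Constraint 2 (Y < V) on D(Y)={3,4,6} D(V)={3,6}: Y {3,4,6}->{3,4}; V {3,6}->{6}
Constraint 3 (W + V = Y) on D(W)={6,7,9,10} D(V)={6} D(Y)={3,4}: W {6,7,9,10}->{}; V {6}->{}; Y {3,4}->{}
So after all 3 constraints: D(W) = {}

Answer: {}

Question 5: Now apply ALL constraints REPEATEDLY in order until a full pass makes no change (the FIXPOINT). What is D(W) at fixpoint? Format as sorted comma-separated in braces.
pass 0 (initial): D(W)={5,6,7,9,10}
pass 1: V {3,6,8,10}->{}; W {5,6,7,9,10}->{}; Y {3,4,6,10}->{}
pass 2: no change
Fixpoint after 2 passes: D(W) = {}

Answer: {}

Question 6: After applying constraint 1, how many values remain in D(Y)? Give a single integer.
Constraint 1 (Y + V = W) on D(Y)={3,4,6,10} D(V)={3,6,8,10} D(W)={5,6,7,9,10}: Y {3,4,6,10}->{3,4,6}; V {3,6,8,10}->{3,6}; W {5,6,7,9,10}->{6,7,9,10}
So after constraint 1: D(Y)={3,4,6}, size = 3

Answer: 3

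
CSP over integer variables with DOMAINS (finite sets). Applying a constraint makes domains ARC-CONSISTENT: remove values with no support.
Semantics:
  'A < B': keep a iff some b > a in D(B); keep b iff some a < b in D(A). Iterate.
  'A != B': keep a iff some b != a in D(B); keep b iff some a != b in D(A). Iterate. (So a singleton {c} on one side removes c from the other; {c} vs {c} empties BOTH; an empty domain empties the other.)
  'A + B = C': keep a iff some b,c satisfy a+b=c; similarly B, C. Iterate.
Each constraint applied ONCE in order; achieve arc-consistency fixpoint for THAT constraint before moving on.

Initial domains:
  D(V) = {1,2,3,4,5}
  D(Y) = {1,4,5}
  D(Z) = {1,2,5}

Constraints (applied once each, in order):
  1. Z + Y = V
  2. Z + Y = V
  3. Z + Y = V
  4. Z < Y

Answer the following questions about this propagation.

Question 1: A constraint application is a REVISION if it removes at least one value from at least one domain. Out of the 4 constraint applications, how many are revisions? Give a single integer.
Constraint 1 (Z + Y = V) on D(Z)={1,2,5} D(Y)={1,4,5} D(V)={1,2,3,4,5}: Z {1,2,5}->{1,2}; Y {1,4,5}->{1,4}; V {1,2,3,4,5}->{2,3,5} => REVISION
Constraint 2 (Z + Y = V) on D(Z)={1,2} D(Y)={1,4} D(V)={2,3,5}: no change => not a revision
Constraint 3 (Z + Y = V) on D(Z)={1,2} D(Y)={1,4} D(V)={2,3,5}: no change => not a revision
Constraint 4 (Z < Y) on D(Z)={1,2} D(Y)={1,4}: Y {1,4}->{4} => REVISION
Total revisions = 2

Answer: 2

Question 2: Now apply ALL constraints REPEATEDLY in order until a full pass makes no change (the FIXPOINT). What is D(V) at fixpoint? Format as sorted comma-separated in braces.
Answer: {5}

Derivation:
pass 0 (initial): D(V)={1,2,3,4,5}
pass 1: V {1,2,3,4,5}->{2,3,5}; Y {1,4,5}->{4}; Z {1,2,5}->{1,2}
pass 2: V {2,3,5}->{5}; Z {1,2}->{1}
pass 3: no change
Fixpoint after 3 passes: D(V) = {5}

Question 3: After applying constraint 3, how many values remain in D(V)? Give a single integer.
Answer: 3

Derivation:
Constraint 1 (Z + Y = V) on D(Z)={1,2,5} D(Y)={1,4,5} D(V)={1,2,3,4,5}: Z {1,2,5}->{1,2}; Y {1,4,5}->{1,4}; V {1,2,3,4,5}->{2,3,5}
Constraint 2 (Z + Y = V) on D(Z)={1,2} D(Y)={1,4} D(V)={2,3,5}: no change
Constraint 3 (Z + Y = V) on D(Z)={1,2} D(Y)={1,4} D(V)={2,3,5}: no change
So after constraint 3: D(V)={2,3,5}, size = 3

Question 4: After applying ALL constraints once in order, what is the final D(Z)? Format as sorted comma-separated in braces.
Answer: {1,2}

Derivation:
Constraint 1 (Z + Y = V) on D(Z)={1,2,5} D(Y)={1,4,5} D(V)={1,2,3,4,5}: Z {1,2,5}->{1,2}; Y {1,4,5}->{1,4}; V {1,2,3,4,5}->{2,3,5}
Constraint 2 (Z + Y = V) on D(Z)={1,2} D(Y)={1,4} D(V)={2,3,5}: no change
Constraint 3 (Z + Y = V) on D(Z)={1,2} D(Y)={1,4} D(V)={2,3,5}: no change
Constraint 4 (Z < Y) on D(Z)={1,2} D(Y)={1,4}: Y {1,4}->{4}
So after all 4 constraints: D(Z) = {1,2}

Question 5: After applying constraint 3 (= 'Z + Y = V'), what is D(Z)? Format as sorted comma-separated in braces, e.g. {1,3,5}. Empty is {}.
Answer: {1,2}

Derivation:
Constraint 1 (Z + Y = V) on D(Z)={1,2,5} D(Y)={1,4,5} D(V)={1,2,3,4,5}: Z {1,2,5}->{1,2}; Y {1,4,5}->{1,4}; V {1,2,3,4,5}->{2,3,5}
Constraint 2 (Z + Y = V) on D(Z)={1,2} D(Y)={1,4} D(V)={2,3,5}: no change
Constraint 3 (Z + Y = V) on D(Z)={1,2} D(Y)={1,4} D(V)={2,3,5}: no change
So after constraint 3: D(Z) = {1,2}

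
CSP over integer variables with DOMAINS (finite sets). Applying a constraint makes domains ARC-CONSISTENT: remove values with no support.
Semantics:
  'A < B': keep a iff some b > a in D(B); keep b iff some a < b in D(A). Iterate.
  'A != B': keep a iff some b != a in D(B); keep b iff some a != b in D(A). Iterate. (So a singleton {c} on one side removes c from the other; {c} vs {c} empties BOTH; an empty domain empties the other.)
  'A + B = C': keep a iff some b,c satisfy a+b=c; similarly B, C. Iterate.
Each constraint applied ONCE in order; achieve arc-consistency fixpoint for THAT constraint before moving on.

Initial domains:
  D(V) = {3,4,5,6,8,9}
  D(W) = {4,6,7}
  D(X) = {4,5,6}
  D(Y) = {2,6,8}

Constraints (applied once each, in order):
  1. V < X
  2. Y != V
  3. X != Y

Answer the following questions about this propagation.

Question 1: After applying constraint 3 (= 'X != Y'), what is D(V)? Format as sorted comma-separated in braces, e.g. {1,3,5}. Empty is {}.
Answer: {3,4,5}

Derivation:
Constraint 1 (V < X) on D(V)={3,4,5,6,8,9} D(X)={4,5,6}: V {3,4,5,6,8,9}->{3,4,5}
Constraint 2 (Y != V) on D(Y)={2,6,8} D(V)={3,4,5}: no change
Constraint 3 (X != Y) on D(X)={4,5,6} D(Y)={2,6,8}: no change
So after constraint 3: D(V) = {3,4,5}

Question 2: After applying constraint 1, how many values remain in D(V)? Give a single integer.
Constraint 1 (V < X) on D(V)={3,4,5,6,8,9} D(X)={4,5,6}: V {3,4,5,6,8,9}->{3,4,5}
So after constraint 1: D(V)={3,4,5}, size = 3

Answer: 3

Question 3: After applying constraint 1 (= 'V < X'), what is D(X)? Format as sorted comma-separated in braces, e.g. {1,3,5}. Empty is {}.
Constraint 1 (V < X) on D(V)={3,4,5,6,8,9} D(X)={4,5,6}: V {3,4,5,6,8,9}->{3,4,5}
So after constraint 1: D(X) = {4,5,6}

Answer: {4,5,6}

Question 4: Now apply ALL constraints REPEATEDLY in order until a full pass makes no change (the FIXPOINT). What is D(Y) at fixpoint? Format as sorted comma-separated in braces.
pass 0 (initial): D(Y)={2,6,8}
pass 1: V {3,4,5,6,8,9}->{3,4,5}
pass 2: no change
Fixpoint after 2 passes: D(Y) = {2,6,8}

Answer: {2,6,8}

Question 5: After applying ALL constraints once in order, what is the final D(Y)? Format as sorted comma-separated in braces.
Constraint 1 (V < X) on D(V)={3,4,5,6,8,9} D(X)={4,5,6}: V {3,4,5,6,8,9}->{3,4,5}
Constraint 2 (Y != V) on D(Y)={2,6,8} D(V)={3,4,5}: no change
Constraint 3 (X != Y) on D(X)={4,5,6} D(Y)={2,6,8}: no change
So after all 3 constraints: D(Y) = {2,6,8}

Answer: {2,6,8}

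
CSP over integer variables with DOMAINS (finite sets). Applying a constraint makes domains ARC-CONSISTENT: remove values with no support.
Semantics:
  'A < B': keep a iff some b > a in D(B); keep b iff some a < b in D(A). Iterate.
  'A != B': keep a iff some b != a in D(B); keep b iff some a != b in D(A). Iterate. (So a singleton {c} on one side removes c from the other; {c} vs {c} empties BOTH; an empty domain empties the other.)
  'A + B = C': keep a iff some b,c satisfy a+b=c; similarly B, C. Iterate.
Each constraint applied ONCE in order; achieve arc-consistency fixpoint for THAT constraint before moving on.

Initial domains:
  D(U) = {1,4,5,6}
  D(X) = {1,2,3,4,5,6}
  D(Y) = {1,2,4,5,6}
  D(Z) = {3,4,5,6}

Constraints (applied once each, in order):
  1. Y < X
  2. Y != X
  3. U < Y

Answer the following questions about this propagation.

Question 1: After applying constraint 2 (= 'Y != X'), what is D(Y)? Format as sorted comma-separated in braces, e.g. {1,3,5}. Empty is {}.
Constraint 1 (Y < X) on D(Y)={1,2,4,5,6} D(X)={1,2,3,4,5,6}: Y {1,2,4,5,6}->{1,2,4,5}; X {1,2,3,4,5,6}->{2,3,4,5,6}
Constraint 2 (Y != X) on D(Y)={1,2,4,5} D(X)={2,3,4,5,6}: no change
So after constraint 2: D(Y) = {1,2,4,5}

Answer: {1,2,4,5}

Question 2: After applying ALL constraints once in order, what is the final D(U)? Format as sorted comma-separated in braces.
Constraint 1 (Y < X) on D(Y)={1,2,4,5,6} D(X)={1,2,3,4,5,6}: Y {1,2,4,5,6}->{1,2,4,5}; X {1,2,3,4,5,6}->{2,3,4,5,6}
Constraint 2 (Y != X) on D(Y)={1,2,4,5} D(X)={2,3,4,5,6}: no change
Constraint 3 (U < Y) on D(U)={1,4,5,6} D(Y)={1,2,4,5}: U {1,4,5,6}->{1,4}; Y {1,2,4,5}->{2,4,5}
So after all 3 constraints: D(U) = {1,4}

Answer: {1,4}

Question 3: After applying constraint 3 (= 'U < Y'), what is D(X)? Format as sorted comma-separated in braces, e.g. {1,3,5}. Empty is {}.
Answer: {2,3,4,5,6}

Derivation:
Constraint 1 (Y < X) on D(Y)={1,2,4,5,6} D(X)={1,2,3,4,5,6}: Y {1,2,4,5,6}->{1,2,4,5}; X {1,2,3,4,5,6}->{2,3,4,5,6}
Constraint 2 (Y != X) on D(Y)={1,2,4,5} D(X)={2,3,4,5,6}: no change
Constraint 3 (U < Y) on D(U)={1,4,5,6} D(Y)={1,2,4,5}: U {1,4,5,6}->{1,4}; Y {1,2,4,5}->{2,4,5}
So after constraint 3: D(X) = {2,3,4,5,6}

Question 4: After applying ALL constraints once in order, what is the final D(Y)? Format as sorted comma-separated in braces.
Answer: {2,4,5}

Derivation:
Constraint 1 (Y < X) on D(Y)={1,2,4,5,6} D(X)={1,2,3,4,5,6}: Y {1,2,4,5,6}->{1,2,4,5}; X {1,2,3,4,5,6}->{2,3,4,5,6}
Constraint 2 (Y != X) on D(Y)={1,2,4,5} D(X)={2,3,4,5,6}: no change
Constraint 3 (U < Y) on D(U)={1,4,5,6} D(Y)={1,2,4,5}: U {1,4,5,6}->{1,4}; Y {1,2,4,5}->{2,4,5}
So after all 3 constraints: D(Y) = {2,4,5}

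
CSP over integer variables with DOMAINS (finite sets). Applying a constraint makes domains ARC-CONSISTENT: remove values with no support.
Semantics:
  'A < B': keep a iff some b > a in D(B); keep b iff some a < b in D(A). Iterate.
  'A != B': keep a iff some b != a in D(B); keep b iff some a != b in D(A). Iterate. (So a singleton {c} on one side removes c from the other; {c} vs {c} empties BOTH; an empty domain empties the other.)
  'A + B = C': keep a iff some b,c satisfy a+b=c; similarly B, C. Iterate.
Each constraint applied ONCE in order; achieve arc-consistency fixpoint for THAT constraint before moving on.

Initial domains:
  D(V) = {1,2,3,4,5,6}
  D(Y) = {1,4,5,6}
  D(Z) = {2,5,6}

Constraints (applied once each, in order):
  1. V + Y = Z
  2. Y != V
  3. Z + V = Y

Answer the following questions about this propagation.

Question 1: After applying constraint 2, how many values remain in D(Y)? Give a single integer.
Constraint 1 (V + Y = Z) on D(V)={1,2,3,4,5,6} D(Y)={1,4,5,6} D(Z)={2,5,6}: V {1,2,3,4,5,6}->{1,2,4,5}; Y {1,4,5,6}->{1,4,5}
Constraint 2 (Y != V) on D(Y)={1,4,5} D(V)={1,2,4,5}: no change
So after constraint 2: D(Y)={1,4,5}, size = 3

Answer: 3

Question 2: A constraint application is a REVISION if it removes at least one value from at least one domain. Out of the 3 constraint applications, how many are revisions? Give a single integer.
Constraint 1 (V + Y = Z) on D(V)={1,2,3,4,5,6} D(Y)={1,4,5,6} D(Z)={2,5,6}: V {1,2,3,4,5,6}->{1,2,4,5}; Y {1,4,5,6}->{1,4,5} => REVISION
Constraint 2 (Y != V) on D(Y)={1,4,5} D(V)={1,2,4,5}: no change => not a revision
Constraint 3 (Z + V = Y) on D(Z)={2,5,6} D(V)={1,2,4,5} D(Y)={1,4,5}: Z {2,5,6}->{2}; V {1,2,4,5}->{2}; Y {1,4,5}->{4} => REVISION
Total revisions = 2

Answer: 2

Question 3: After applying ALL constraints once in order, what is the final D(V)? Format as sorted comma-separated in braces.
Answer: {2}

Derivation:
Constraint 1 (V + Y = Z) on D(V)={1,2,3,4,5,6} D(Y)={1,4,5,6} D(Z)={2,5,6}: V {1,2,3,4,5,6}->{1,2,4,5}; Y {1,4,5,6}->{1,4,5}
Constraint 2 (Y != V) on D(Y)={1,4,5} D(V)={1,2,4,5}: no change
Constraint 3 (Z + V = Y) on D(Z)={2,5,6} D(V)={1,2,4,5} D(Y)={1,4,5}: Z {2,5,6}->{2}; V {1,2,4,5}->{2}; Y {1,4,5}->{4}
So after all 3 constraints: D(V) = {2}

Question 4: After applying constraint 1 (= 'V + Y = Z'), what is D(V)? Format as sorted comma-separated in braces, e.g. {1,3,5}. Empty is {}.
Answer: {1,2,4,5}

Derivation:
Constraint 1 (V + Y = Z) on D(V)={1,2,3,4,5,6} D(Y)={1,4,5,6} D(Z)={2,5,6}: V {1,2,3,4,5,6}->{1,2,4,5}; Y {1,4,5,6}->{1,4,5}
So after constraint 1: D(V) = {1,2,4,5}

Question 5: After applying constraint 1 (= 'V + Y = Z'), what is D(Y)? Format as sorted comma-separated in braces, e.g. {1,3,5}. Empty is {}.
Answer: {1,4,5}

Derivation:
Constraint 1 (V + Y = Z) on D(V)={1,2,3,4,5,6} D(Y)={1,4,5,6} D(Z)={2,5,6}: V {1,2,3,4,5,6}->{1,2,4,5}; Y {1,4,5,6}->{1,4,5}
So after constraint 1: D(Y) = {1,4,5}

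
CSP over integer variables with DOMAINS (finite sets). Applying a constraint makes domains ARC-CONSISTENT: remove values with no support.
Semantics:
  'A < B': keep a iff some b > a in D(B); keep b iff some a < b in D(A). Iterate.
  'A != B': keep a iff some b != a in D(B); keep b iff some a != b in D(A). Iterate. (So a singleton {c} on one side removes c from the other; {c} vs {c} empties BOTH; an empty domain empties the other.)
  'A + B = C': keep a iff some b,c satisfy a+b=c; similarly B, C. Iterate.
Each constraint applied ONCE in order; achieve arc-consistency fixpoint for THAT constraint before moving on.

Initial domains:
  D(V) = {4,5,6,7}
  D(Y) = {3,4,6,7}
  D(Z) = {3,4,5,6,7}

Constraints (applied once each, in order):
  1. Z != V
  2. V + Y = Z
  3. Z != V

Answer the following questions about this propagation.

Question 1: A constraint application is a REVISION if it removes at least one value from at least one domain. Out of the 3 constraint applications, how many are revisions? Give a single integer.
Constraint 1 (Z != V) on D(Z)={3,4,5,6,7} D(V)={4,5,6,7}: no change => not a revision
Constraint 2 (V + Y = Z) on D(V)={4,5,6,7} D(Y)={3,4,6,7} D(Z)={3,4,5,6,7}: V {4,5,6,7}->{4}; Y {3,4,6,7}->{3}; Z {3,4,5,6,7}->{7} => REVISION
Constraint 3 (Z != V) on D(Z)={7} D(V)={4}: no change => not a revision
Total revisions = 1

Answer: 1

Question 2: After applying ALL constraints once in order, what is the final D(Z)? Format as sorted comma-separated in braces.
Answer: {7}

Derivation:
Constraint 1 (Z != V) on D(Z)={3,4,5,6,7} D(V)={4,5,6,7}: no change
Constraint 2 (V + Y = Z) on D(V)={4,5,6,7} D(Y)={3,4,6,7} D(Z)={3,4,5,6,7}: V {4,5,6,7}->{4}; Y {3,4,6,7}->{3}; Z {3,4,5,6,7}->{7}
Constraint 3 (Z != V) on D(Z)={7} D(V)={4}: no change
So after all 3 constraints: D(Z) = {7}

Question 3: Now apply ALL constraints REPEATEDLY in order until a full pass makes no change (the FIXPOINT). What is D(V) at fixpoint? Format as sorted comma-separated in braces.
pass 0 (initial): D(V)={4,5,6,7}
pass 1: V {4,5,6,7}->{4}; Y {3,4,6,7}->{3}; Z {3,4,5,6,7}->{7}
pass 2: no change
Fixpoint after 2 passes: D(V) = {4}

Answer: {4}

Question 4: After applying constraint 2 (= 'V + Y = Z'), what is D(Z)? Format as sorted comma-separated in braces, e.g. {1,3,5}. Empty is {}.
Constraint 1 (Z != V) on D(Z)={3,4,5,6,7} D(V)={4,5,6,7}: no change
Constraint 2 (V + Y = Z) on D(V)={4,5,6,7} D(Y)={3,4,6,7} D(Z)={3,4,5,6,7}: V {4,5,6,7}->{4}; Y {3,4,6,7}->{3}; Z {3,4,5,6,7}->{7}
So after constraint 2: D(Z) = {7}

Answer: {7}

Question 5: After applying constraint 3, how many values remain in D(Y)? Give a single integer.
Constraint 1 (Z != V) on D(Z)={3,4,5,6,7} D(V)={4,5,6,7}: no change
Constraint 2 (V + Y = Z) on D(V)={4,5,6,7} D(Y)={3,4,6,7} D(Z)={3,4,5,6,7}: V {4,5,6,7}->{4}; Y {3,4,6,7}->{3}; Z {3,4,5,6,7}->{7}
Constraint 3 (Z != V) on D(Z)={7} D(V)={4}: no change
So after constraint 3: D(Y)={3}, size = 1

Answer: 1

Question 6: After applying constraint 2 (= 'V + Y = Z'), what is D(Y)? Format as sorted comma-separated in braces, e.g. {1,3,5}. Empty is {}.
Answer: {3}

Derivation:
Constraint 1 (Z != V) on D(Z)={3,4,5,6,7} D(V)={4,5,6,7}: no change
Constraint 2 (V + Y = Z) on D(V)={4,5,6,7} D(Y)={3,4,6,7} D(Z)={3,4,5,6,7}: V {4,5,6,7}->{4}; Y {3,4,6,7}->{3}; Z {3,4,5,6,7}->{7}
So after constraint 2: D(Y) = {3}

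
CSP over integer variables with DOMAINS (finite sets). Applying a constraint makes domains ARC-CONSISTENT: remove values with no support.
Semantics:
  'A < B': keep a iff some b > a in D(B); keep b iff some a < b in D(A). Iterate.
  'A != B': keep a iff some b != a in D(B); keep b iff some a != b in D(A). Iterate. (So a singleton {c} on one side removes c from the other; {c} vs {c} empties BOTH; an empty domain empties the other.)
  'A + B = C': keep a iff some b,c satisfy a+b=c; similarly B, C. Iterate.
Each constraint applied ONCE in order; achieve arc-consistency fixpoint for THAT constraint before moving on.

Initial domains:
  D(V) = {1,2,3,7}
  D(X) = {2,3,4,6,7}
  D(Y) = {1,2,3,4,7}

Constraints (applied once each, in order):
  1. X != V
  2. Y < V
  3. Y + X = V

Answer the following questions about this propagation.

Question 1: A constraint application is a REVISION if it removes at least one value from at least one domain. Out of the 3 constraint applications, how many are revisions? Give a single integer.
Answer: 2

Derivation:
Constraint 1 (X != V) on D(X)={2,3,4,6,7} D(V)={1,2,3,7}: no change => not a revision
Constraint 2 (Y < V) on D(Y)={1,2,3,4,7} D(V)={1,2,3,7}: Y {1,2,3,4,7}->{1,2,3,4}; V {1,2,3,7}->{2,3,7} => REVISION
Constraint 3 (Y + X = V) on D(Y)={1,2,3,4} D(X)={2,3,4,6,7} D(V)={2,3,7}: Y {1,2,3,4}->{1,3,4}; X {2,3,4,6,7}->{2,3,4,6}; V {2,3,7}->{3,7} => REVISION
Total revisions = 2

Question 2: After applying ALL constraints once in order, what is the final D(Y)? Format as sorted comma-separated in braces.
Answer: {1,3,4}

Derivation:
Constraint 1 (X != V) on D(X)={2,3,4,6,7} D(V)={1,2,3,7}: no change
Constraint 2 (Y < V) on D(Y)={1,2,3,4,7} D(V)={1,2,3,7}: Y {1,2,3,4,7}->{1,2,3,4}; V {1,2,3,7}->{2,3,7}
Constraint 3 (Y + X = V) on D(Y)={1,2,3,4} D(X)={2,3,4,6,7} D(V)={2,3,7}: Y {1,2,3,4}->{1,3,4}; X {2,3,4,6,7}->{2,3,4,6}; V {2,3,7}->{3,7}
So after all 3 constraints: D(Y) = {1,3,4}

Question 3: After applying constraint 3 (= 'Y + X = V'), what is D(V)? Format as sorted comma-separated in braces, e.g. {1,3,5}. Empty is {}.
Answer: {3,7}

Derivation:
Constraint 1 (X != V) on D(X)={2,3,4,6,7} D(V)={1,2,3,7}: no change
Constraint 2 (Y < V) on D(Y)={1,2,3,4,7} D(V)={1,2,3,7}: Y {1,2,3,4,7}->{1,2,3,4}; V {1,2,3,7}->{2,3,7}
Constraint 3 (Y + X = V) on D(Y)={1,2,3,4} D(X)={2,3,4,6,7} D(V)={2,3,7}: Y {1,2,3,4}->{1,3,4}; X {2,3,4,6,7}->{2,3,4,6}; V {2,3,7}->{3,7}
So after constraint 3: D(V) = {3,7}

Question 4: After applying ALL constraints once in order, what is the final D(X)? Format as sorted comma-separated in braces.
Constraint 1 (X != V) on D(X)={2,3,4,6,7} D(V)={1,2,3,7}: no change
Constraint 2 (Y < V) on D(Y)={1,2,3,4,7} D(V)={1,2,3,7}: Y {1,2,3,4,7}->{1,2,3,4}; V {1,2,3,7}->{2,3,7}
Constraint 3 (Y + X = V) on D(Y)={1,2,3,4} D(X)={2,3,4,6,7} D(V)={2,3,7}: Y {1,2,3,4}->{1,3,4}; X {2,3,4,6,7}->{2,3,4,6}; V {2,3,7}->{3,7}
So after all 3 constraints: D(X) = {2,3,4,6}

Answer: {2,3,4,6}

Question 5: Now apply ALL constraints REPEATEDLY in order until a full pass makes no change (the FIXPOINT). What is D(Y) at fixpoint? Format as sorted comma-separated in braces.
pass 0 (initial): D(Y)={1,2,3,4,7}
pass 1: V {1,2,3,7}->{3,7}; X {2,3,4,6,7}->{2,3,4,6}; Y {1,2,3,4,7}->{1,3,4}
pass 2: no change
Fixpoint after 2 passes: D(Y) = {1,3,4}

Answer: {1,3,4}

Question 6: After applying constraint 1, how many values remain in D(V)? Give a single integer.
Constraint 1 (X != V) on D(X)={2,3,4,6,7} D(V)={1,2,3,7}: no change
So after constraint 1: D(V)={1,2,3,7}, size = 4

Answer: 4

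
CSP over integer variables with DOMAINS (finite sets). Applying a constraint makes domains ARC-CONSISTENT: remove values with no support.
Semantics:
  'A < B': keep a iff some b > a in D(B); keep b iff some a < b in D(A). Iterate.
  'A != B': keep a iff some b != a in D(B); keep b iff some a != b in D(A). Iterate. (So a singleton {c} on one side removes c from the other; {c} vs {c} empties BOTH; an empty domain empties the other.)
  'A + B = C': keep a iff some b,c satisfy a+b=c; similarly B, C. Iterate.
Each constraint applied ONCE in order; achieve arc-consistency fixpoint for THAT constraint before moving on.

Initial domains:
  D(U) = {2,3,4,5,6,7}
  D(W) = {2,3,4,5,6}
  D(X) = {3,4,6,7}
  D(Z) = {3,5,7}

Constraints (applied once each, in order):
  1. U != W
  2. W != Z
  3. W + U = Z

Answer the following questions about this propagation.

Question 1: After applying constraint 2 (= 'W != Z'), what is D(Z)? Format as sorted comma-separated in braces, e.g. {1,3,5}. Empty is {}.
Answer: {3,5,7}

Derivation:
Constraint 1 (U != W) on D(U)={2,3,4,5,6,7} D(W)={2,3,4,5,6}: no change
Constraint 2 (W != Z) on D(W)={2,3,4,5,6} D(Z)={3,5,7}: no change
So after constraint 2: D(Z) = {3,5,7}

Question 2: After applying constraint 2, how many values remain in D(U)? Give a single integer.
Constraint 1 (U != W) on D(U)={2,3,4,5,6,7} D(W)={2,3,4,5,6}: no change
Constraint 2 (W != Z) on D(W)={2,3,4,5,6} D(Z)={3,5,7}: no change
So after constraint 2: D(U)={2,3,4,5,6,7}, size = 6

Answer: 6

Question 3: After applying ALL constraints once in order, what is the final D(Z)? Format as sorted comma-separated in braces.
Answer: {5,7}

Derivation:
Constraint 1 (U != W) on D(U)={2,3,4,5,6,7} D(W)={2,3,4,5,6}: no change
Constraint 2 (W != Z) on D(W)={2,3,4,5,6} D(Z)={3,5,7}: no change
Constraint 3 (W + U = Z) on D(W)={2,3,4,5,6} D(U)={2,3,4,5,6,7} D(Z)={3,5,7}: W {2,3,4,5,6}->{2,3,4,5}; U {2,3,4,5,6,7}->{2,3,4,5}; Z {3,5,7}->{5,7}
So after all 3 constraints: D(Z) = {5,7}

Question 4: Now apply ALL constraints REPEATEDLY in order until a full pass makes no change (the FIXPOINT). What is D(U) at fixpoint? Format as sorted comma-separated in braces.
Answer: {2,3,4,5}

Derivation:
pass 0 (initial): D(U)={2,3,4,5,6,7}
pass 1: U {2,3,4,5,6,7}->{2,3,4,5}; W {2,3,4,5,6}->{2,3,4,5}; Z {3,5,7}->{5,7}
pass 2: no change
Fixpoint after 2 passes: D(U) = {2,3,4,5}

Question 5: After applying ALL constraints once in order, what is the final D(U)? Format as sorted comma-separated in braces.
Answer: {2,3,4,5}

Derivation:
Constraint 1 (U != W) on D(U)={2,3,4,5,6,7} D(W)={2,3,4,5,6}: no change
Constraint 2 (W != Z) on D(W)={2,3,4,5,6} D(Z)={3,5,7}: no change
Constraint 3 (W + U = Z) on D(W)={2,3,4,5,6} D(U)={2,3,4,5,6,7} D(Z)={3,5,7}: W {2,3,4,5,6}->{2,3,4,5}; U {2,3,4,5,6,7}->{2,3,4,5}; Z {3,5,7}->{5,7}
So after all 3 constraints: D(U) = {2,3,4,5}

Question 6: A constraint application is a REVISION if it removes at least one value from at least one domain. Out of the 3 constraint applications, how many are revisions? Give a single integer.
Constraint 1 (U != W) on D(U)={2,3,4,5,6,7} D(W)={2,3,4,5,6}: no change => not a revision
Constraint 2 (W != Z) on D(W)={2,3,4,5,6} D(Z)={3,5,7}: no change => not a revision
Constraint 3 (W + U = Z) on D(W)={2,3,4,5,6} D(U)={2,3,4,5,6,7} D(Z)={3,5,7}: W {2,3,4,5,6}->{2,3,4,5}; U {2,3,4,5,6,7}->{2,3,4,5}; Z {3,5,7}->{5,7} => REVISION
Total revisions = 1

Answer: 1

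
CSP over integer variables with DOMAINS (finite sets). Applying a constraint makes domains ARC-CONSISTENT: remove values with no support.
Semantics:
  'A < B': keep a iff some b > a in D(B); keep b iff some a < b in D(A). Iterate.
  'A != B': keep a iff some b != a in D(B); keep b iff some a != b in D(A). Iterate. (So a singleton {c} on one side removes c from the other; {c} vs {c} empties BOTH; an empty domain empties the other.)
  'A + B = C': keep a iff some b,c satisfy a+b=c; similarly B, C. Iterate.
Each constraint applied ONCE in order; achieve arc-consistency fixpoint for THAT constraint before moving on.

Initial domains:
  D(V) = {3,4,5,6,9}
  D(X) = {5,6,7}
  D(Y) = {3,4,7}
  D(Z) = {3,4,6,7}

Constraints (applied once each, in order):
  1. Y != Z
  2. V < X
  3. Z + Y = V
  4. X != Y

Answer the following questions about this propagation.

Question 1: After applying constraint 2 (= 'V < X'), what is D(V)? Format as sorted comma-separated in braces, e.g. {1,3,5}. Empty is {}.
Answer: {3,4,5,6}

Derivation:
Constraint 1 (Y != Z) on D(Y)={3,4,7} D(Z)={3,4,6,7}: no change
Constraint 2 (V < X) on D(V)={3,4,5,6,9} D(X)={5,6,7}: V {3,4,5,6,9}->{3,4,5,6}
So after constraint 2: D(V) = {3,4,5,6}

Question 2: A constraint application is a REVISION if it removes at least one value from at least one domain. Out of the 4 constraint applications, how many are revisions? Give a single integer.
Constraint 1 (Y != Z) on D(Y)={3,4,7} D(Z)={3,4,6,7}: no change => not a revision
Constraint 2 (V < X) on D(V)={3,4,5,6,9} D(X)={5,6,7}: V {3,4,5,6,9}->{3,4,5,6} => REVISION
Constraint 3 (Z + Y = V) on D(Z)={3,4,6,7} D(Y)={3,4,7} D(V)={3,4,5,6}: Z {3,4,6,7}->{3}; Y {3,4,7}->{3}; V {3,4,5,6}->{6} => REVISION
Constraint 4 (X != Y) on D(X)={5,6,7} D(Y)={3}: no change => not a revision
Total revisions = 2

Answer: 2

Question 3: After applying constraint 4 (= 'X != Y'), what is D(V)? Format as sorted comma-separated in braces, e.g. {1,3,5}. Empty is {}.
Answer: {6}

Derivation:
Constraint 1 (Y != Z) on D(Y)={3,4,7} D(Z)={3,4,6,7}: no change
Constraint 2 (V < X) on D(V)={3,4,5,6,9} D(X)={5,6,7}: V {3,4,5,6,9}->{3,4,5,6}
Constraint 3 (Z + Y = V) on D(Z)={3,4,6,7} D(Y)={3,4,7} D(V)={3,4,5,6}: Z {3,4,6,7}->{3}; Y {3,4,7}->{3}; V {3,4,5,6}->{6}
Constraint 4 (X != Y) on D(X)={5,6,7} D(Y)={3}: no change
So after constraint 4: D(V) = {6}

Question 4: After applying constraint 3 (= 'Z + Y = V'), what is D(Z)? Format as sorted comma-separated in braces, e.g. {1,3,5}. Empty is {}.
Answer: {3}

Derivation:
Constraint 1 (Y != Z) on D(Y)={3,4,7} D(Z)={3,4,6,7}: no change
Constraint 2 (V < X) on D(V)={3,4,5,6,9} D(X)={5,6,7}: V {3,4,5,6,9}->{3,4,5,6}
Constraint 3 (Z + Y = V) on D(Z)={3,4,6,7} D(Y)={3,4,7} D(V)={3,4,5,6}: Z {3,4,6,7}->{3}; Y {3,4,7}->{3}; V {3,4,5,6}->{6}
So after constraint 3: D(Z) = {3}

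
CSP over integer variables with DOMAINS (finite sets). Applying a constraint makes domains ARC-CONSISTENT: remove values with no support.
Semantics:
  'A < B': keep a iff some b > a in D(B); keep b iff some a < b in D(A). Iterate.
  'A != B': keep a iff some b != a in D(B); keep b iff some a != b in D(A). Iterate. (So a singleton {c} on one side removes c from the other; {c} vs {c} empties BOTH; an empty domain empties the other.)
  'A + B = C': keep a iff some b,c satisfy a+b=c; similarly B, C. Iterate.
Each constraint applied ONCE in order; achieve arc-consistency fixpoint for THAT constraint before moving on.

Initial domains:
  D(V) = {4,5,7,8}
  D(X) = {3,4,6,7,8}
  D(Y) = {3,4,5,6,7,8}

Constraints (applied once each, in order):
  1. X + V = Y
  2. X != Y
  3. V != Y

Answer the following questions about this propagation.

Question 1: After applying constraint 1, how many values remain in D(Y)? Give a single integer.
Constraint 1 (X + V = Y) on D(X)={3,4,6,7,8} D(V)={4,5,7,8} D(Y)={3,4,5,6,7,8}: X {3,4,6,7,8}->{3,4}; V {4,5,7,8}->{4,5}; Y {3,4,5,6,7,8}->{7,8}
So after constraint 1: D(Y)={7,8}, size = 2

Answer: 2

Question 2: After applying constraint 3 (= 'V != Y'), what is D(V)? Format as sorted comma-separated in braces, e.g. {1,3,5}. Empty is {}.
Constraint 1 (X + V = Y) on D(X)={3,4,6,7,8} D(V)={4,5,7,8} D(Y)={3,4,5,6,7,8}: X {3,4,6,7,8}->{3,4}; V {4,5,7,8}->{4,5}; Y {3,4,5,6,7,8}->{7,8}
Constraint 2 (X != Y) on D(X)={3,4} D(Y)={7,8}: no change
Constraint 3 (V != Y) on D(V)={4,5} D(Y)={7,8}: no change
So after constraint 3: D(V) = {4,5}

Answer: {4,5}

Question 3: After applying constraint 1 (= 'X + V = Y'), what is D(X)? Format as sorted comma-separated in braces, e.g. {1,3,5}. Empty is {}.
Constraint 1 (X + V = Y) on D(X)={3,4,6,7,8} D(V)={4,5,7,8} D(Y)={3,4,5,6,7,8}: X {3,4,6,7,8}->{3,4}; V {4,5,7,8}->{4,5}; Y {3,4,5,6,7,8}->{7,8}
So after constraint 1: D(X) = {3,4}

Answer: {3,4}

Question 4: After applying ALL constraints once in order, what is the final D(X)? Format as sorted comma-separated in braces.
Constraint 1 (X + V = Y) on D(X)={3,4,6,7,8} D(V)={4,5,7,8} D(Y)={3,4,5,6,7,8}: X {3,4,6,7,8}->{3,4}; V {4,5,7,8}->{4,5}; Y {3,4,5,6,7,8}->{7,8}
Constraint 2 (X != Y) on D(X)={3,4} D(Y)={7,8}: no change
Constraint 3 (V != Y) on D(V)={4,5} D(Y)={7,8}: no change
So after all 3 constraints: D(X) = {3,4}

Answer: {3,4}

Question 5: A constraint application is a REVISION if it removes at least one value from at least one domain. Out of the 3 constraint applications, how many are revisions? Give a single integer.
Constraint 1 (X + V = Y) on D(X)={3,4,6,7,8} D(V)={4,5,7,8} D(Y)={3,4,5,6,7,8}: X {3,4,6,7,8}->{3,4}; V {4,5,7,8}->{4,5}; Y {3,4,5,6,7,8}->{7,8} => REVISION
Constraint 2 (X != Y) on D(X)={3,4} D(Y)={7,8}: no change => not a revision
Constraint 3 (V != Y) on D(V)={4,5} D(Y)={7,8}: no change => not a revision
Total revisions = 1

Answer: 1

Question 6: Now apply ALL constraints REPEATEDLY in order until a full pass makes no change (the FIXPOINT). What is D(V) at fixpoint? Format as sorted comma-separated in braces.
Answer: {4,5}

Derivation:
pass 0 (initial): D(V)={4,5,7,8}
pass 1: V {4,5,7,8}->{4,5}; X {3,4,6,7,8}->{3,4}; Y {3,4,5,6,7,8}->{7,8}
pass 2: no change
Fixpoint after 2 passes: D(V) = {4,5}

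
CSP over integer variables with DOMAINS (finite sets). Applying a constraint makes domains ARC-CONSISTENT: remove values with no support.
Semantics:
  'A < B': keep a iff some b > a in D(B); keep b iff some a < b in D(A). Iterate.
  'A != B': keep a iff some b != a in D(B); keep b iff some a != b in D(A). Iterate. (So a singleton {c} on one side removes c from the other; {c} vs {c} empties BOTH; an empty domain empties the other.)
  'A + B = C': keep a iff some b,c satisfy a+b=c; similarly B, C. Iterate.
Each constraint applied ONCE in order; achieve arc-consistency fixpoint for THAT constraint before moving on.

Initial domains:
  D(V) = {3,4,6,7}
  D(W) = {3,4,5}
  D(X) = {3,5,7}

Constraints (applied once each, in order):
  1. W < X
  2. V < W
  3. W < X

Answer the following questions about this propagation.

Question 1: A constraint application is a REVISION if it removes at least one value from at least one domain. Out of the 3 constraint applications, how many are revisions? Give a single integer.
Constraint 1 (W < X) on D(W)={3,4,5} D(X)={3,5,7}: X {3,5,7}->{5,7} => REVISION
Constraint 2 (V < W) on D(V)={3,4,6,7} D(W)={3,4,5}: V {3,4,6,7}->{3,4}; W {3,4,5}->{4,5} => REVISION
Constraint 3 (W < X) on D(W)={4,5} D(X)={5,7}: no change => not a revision
Total revisions = 2

Answer: 2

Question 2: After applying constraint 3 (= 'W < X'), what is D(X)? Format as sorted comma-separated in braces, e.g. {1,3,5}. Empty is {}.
Constraint 1 (W < X) on D(W)={3,4,5} D(X)={3,5,7}: X {3,5,7}->{5,7}
Constraint 2 (V < W) on D(V)={3,4,6,7} D(W)={3,4,5}: V {3,4,6,7}->{3,4}; W {3,4,5}->{4,5}
Constraint 3 (W < X) on D(W)={4,5} D(X)={5,7}: no change
So after constraint 3: D(X) = {5,7}

Answer: {5,7}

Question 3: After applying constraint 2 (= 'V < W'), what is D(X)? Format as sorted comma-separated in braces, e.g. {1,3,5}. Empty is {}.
Answer: {5,7}

Derivation:
Constraint 1 (W < X) on D(W)={3,4,5} D(X)={3,5,7}: X {3,5,7}->{5,7}
Constraint 2 (V < W) on D(V)={3,4,6,7} D(W)={3,4,5}: V {3,4,6,7}->{3,4}; W {3,4,5}->{4,5}
So after constraint 2: D(X) = {5,7}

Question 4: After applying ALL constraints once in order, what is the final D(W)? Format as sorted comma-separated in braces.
Constraint 1 (W < X) on D(W)={3,4,5} D(X)={3,5,7}: X {3,5,7}->{5,7}
Constraint 2 (V < W) on D(V)={3,4,6,7} D(W)={3,4,5}: V {3,4,6,7}->{3,4}; W {3,4,5}->{4,5}
Constraint 3 (W < X) on D(W)={4,5} D(X)={5,7}: no change
So after all 3 constraints: D(W) = {4,5}

Answer: {4,5}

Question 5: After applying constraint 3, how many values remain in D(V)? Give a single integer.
Answer: 2

Derivation:
Constraint 1 (W < X) on D(W)={3,4,5} D(X)={3,5,7}: X {3,5,7}->{5,7}
Constraint 2 (V < W) on D(V)={3,4,6,7} D(W)={3,4,5}: V {3,4,6,7}->{3,4}; W {3,4,5}->{4,5}
Constraint 3 (W < X) on D(W)={4,5} D(X)={5,7}: no change
So after constraint 3: D(V)={3,4}, size = 2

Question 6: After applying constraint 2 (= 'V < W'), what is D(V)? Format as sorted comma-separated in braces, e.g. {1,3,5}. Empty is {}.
Answer: {3,4}

Derivation:
Constraint 1 (W < X) on D(W)={3,4,5} D(X)={3,5,7}: X {3,5,7}->{5,7}
Constraint 2 (V < W) on D(V)={3,4,6,7} D(W)={3,4,5}: V {3,4,6,7}->{3,4}; W {3,4,5}->{4,5}
So after constraint 2: D(V) = {3,4}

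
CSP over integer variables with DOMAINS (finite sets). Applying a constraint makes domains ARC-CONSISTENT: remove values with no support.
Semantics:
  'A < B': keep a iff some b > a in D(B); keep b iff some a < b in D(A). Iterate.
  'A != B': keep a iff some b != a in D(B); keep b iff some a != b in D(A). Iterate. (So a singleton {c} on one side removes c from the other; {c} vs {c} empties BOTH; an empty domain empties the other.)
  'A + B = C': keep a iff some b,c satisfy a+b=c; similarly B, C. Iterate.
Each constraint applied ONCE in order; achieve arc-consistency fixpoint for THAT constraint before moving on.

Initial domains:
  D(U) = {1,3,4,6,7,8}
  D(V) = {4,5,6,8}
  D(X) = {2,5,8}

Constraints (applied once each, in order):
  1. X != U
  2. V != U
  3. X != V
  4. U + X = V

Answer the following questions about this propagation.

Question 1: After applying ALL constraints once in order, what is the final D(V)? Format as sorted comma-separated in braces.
Constraint 1 (X != U) on D(X)={2,5,8} D(U)={1,3,4,6,7,8}: no change
Constraint 2 (V != U) on D(V)={4,5,6,8} D(U)={1,3,4,6,7,8}: no change
Constraint 3 (X != V) on D(X)={2,5,8} D(V)={4,5,6,8}: no change
Constraint 4 (U + X = V) on D(U)={1,3,4,6,7,8} D(X)={2,5,8} D(V)={4,5,6,8}: U {1,3,4,6,7,8}->{1,3,4,6}; X {2,5,8}->{2,5}; V {4,5,6,8}->{5,6,8}
So after all 4 constraints: D(V) = {5,6,8}

Answer: {5,6,8}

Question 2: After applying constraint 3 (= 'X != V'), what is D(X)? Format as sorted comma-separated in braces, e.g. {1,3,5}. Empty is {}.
Answer: {2,5,8}

Derivation:
Constraint 1 (X != U) on D(X)={2,5,8} D(U)={1,3,4,6,7,8}: no change
Constraint 2 (V != U) on D(V)={4,5,6,8} D(U)={1,3,4,6,7,8}: no change
Constraint 3 (X != V) on D(X)={2,5,8} D(V)={4,5,6,8}: no change
So after constraint 3: D(X) = {2,5,8}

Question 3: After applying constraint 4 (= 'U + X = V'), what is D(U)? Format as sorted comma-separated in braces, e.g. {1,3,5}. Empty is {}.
Answer: {1,3,4,6}

Derivation:
Constraint 1 (X != U) on D(X)={2,5,8} D(U)={1,3,4,6,7,8}: no change
Constraint 2 (V != U) on D(V)={4,5,6,8} D(U)={1,3,4,6,7,8}: no change
Constraint 3 (X != V) on D(X)={2,5,8} D(V)={4,5,6,8}: no change
Constraint 4 (U + X = V) on D(U)={1,3,4,6,7,8} D(X)={2,5,8} D(V)={4,5,6,8}: U {1,3,4,6,7,8}->{1,3,4,6}; X {2,5,8}->{2,5}; V {4,5,6,8}->{5,6,8}
So after constraint 4: D(U) = {1,3,4,6}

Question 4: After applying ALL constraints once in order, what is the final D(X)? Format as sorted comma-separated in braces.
Answer: {2,5}

Derivation:
Constraint 1 (X != U) on D(X)={2,5,8} D(U)={1,3,4,6,7,8}: no change
Constraint 2 (V != U) on D(V)={4,5,6,8} D(U)={1,3,4,6,7,8}: no change
Constraint 3 (X != V) on D(X)={2,5,8} D(V)={4,5,6,8}: no change
Constraint 4 (U + X = V) on D(U)={1,3,4,6,7,8} D(X)={2,5,8} D(V)={4,5,6,8}: U {1,3,4,6,7,8}->{1,3,4,6}; X {2,5,8}->{2,5}; V {4,5,6,8}->{5,6,8}
So after all 4 constraints: D(X) = {2,5}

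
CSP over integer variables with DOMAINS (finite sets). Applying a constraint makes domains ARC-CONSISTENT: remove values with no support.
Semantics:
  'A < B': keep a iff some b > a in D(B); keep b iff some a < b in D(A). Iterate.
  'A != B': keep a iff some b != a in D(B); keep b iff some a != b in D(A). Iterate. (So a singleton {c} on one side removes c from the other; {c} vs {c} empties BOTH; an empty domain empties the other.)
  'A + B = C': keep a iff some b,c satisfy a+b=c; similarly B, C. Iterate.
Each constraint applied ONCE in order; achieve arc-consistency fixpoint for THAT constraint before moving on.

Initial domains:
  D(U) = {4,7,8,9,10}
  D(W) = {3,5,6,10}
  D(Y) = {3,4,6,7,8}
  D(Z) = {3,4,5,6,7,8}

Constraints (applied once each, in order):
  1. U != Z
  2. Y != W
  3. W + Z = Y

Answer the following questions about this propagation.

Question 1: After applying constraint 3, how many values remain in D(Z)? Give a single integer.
Constraint 1 (U != Z) on D(U)={4,7,8,9,10} D(Z)={3,4,5,6,7,8}: no change
Constraint 2 (Y != W) on D(Y)={3,4,6,7,8} D(W)={3,5,6,10}: no change
Constraint 3 (W + Z = Y) on D(W)={3,5,6,10} D(Z)={3,4,5,6,7,8} D(Y)={3,4,6,7,8}: W {3,5,6,10}->{3,5}; Z {3,4,5,6,7,8}->{3,4,5}; Y {3,4,6,7,8}->{6,7,8}
So after constraint 3: D(Z)={3,4,5}, size = 3

Answer: 3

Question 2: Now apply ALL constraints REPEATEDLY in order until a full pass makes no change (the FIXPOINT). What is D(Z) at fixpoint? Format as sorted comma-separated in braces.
pass 0 (initial): D(Z)={3,4,5,6,7,8}
pass 1: W {3,5,6,10}->{3,5}; Y {3,4,6,7,8}->{6,7,8}; Z {3,4,5,6,7,8}->{3,4,5}
pass 2: no change
Fixpoint after 2 passes: D(Z) = {3,4,5}

Answer: {3,4,5}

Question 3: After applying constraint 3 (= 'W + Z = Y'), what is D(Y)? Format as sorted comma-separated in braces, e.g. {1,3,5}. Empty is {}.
Answer: {6,7,8}

Derivation:
Constraint 1 (U != Z) on D(U)={4,7,8,9,10} D(Z)={3,4,5,6,7,8}: no change
Constraint 2 (Y != W) on D(Y)={3,4,6,7,8} D(W)={3,5,6,10}: no change
Constraint 3 (W + Z = Y) on D(W)={3,5,6,10} D(Z)={3,4,5,6,7,8} D(Y)={3,4,6,7,8}: W {3,5,6,10}->{3,5}; Z {3,4,5,6,7,8}->{3,4,5}; Y {3,4,6,7,8}->{6,7,8}
So after constraint 3: D(Y) = {6,7,8}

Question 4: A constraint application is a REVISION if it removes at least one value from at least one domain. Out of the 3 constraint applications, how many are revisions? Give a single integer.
Constraint 1 (U != Z) on D(U)={4,7,8,9,10} D(Z)={3,4,5,6,7,8}: no change => not a revision
Constraint 2 (Y != W) on D(Y)={3,4,6,7,8} D(W)={3,5,6,10}: no change => not a revision
Constraint 3 (W + Z = Y) on D(W)={3,5,6,10} D(Z)={3,4,5,6,7,8} D(Y)={3,4,6,7,8}: W {3,5,6,10}->{3,5}; Z {3,4,5,6,7,8}->{3,4,5}; Y {3,4,6,7,8}->{6,7,8} => REVISION
Total revisions = 1

Answer: 1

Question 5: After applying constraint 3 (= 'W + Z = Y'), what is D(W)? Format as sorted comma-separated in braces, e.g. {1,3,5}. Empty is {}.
Answer: {3,5}

Derivation:
Constraint 1 (U != Z) on D(U)={4,7,8,9,10} D(Z)={3,4,5,6,7,8}: no change
Constraint 2 (Y != W) on D(Y)={3,4,6,7,8} D(W)={3,5,6,10}: no change
Constraint 3 (W + Z = Y) on D(W)={3,5,6,10} D(Z)={3,4,5,6,7,8} D(Y)={3,4,6,7,8}: W {3,5,6,10}->{3,5}; Z {3,4,5,6,7,8}->{3,4,5}; Y {3,4,6,7,8}->{6,7,8}
So after constraint 3: D(W) = {3,5}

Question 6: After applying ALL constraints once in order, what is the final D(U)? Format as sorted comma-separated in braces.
Constraint 1 (U != Z) on D(U)={4,7,8,9,10} D(Z)={3,4,5,6,7,8}: no change
Constraint 2 (Y != W) on D(Y)={3,4,6,7,8} D(W)={3,5,6,10}: no change
Constraint 3 (W + Z = Y) on D(W)={3,5,6,10} D(Z)={3,4,5,6,7,8} D(Y)={3,4,6,7,8}: W {3,5,6,10}->{3,5}; Z {3,4,5,6,7,8}->{3,4,5}; Y {3,4,6,7,8}->{6,7,8}
So after all 3 constraints: D(U) = {4,7,8,9,10}

Answer: {4,7,8,9,10}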